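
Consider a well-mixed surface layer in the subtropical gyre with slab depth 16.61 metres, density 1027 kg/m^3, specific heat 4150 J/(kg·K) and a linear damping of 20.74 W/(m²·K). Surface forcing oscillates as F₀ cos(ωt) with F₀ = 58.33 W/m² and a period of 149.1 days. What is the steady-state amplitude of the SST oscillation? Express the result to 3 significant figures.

1.45 K

Areal heat capacity C = ρ c_p D = 1027 × 4150 × 16.61 = 7.08×10^7 J/(m^2 K).
Angular frequency ω = 2π / T = 2π / 1.29×10^7 s = 4.88×10^-7 s⁻¹.
√((Cω)² + λ²) = √((34.5)² + 20.74²) = 40.3 W/(m²·K).
Amplitude A = F₀ / √((Cω)²+λ²) = 58.33 / 40.3 = 1.45 K.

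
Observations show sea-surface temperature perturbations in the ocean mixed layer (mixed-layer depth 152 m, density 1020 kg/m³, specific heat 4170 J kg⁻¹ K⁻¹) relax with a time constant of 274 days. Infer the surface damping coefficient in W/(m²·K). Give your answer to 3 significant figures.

27.3

Areal heat capacity C = ρ c_p D = 1020 × 4170 × 152 = 6.47×10^8 J m⁻² K⁻¹.
τ = 274 days = 2.37×10^7 s.
λ = C / τ = 6.47×10^8 / 2.37×10^7 = 27.3 W/(m²·K).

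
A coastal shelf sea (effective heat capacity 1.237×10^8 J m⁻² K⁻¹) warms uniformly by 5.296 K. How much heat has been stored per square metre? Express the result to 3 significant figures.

Areal heat capacity C = 1.237×10^8 J m⁻² K⁻¹ (given).
ΔQ = C ΔT = 1.24×10^8 × 5.296 = 6.55×10^8 J/m².

6.55×10^8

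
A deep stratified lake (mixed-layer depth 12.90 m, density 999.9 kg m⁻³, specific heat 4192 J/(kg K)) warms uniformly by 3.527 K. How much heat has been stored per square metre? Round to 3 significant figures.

Areal heat capacity C = ρ c_p D = 999.9 × 4192 × 12.90 = 5.41×10^7 J/(m^2 K).
ΔQ = C ΔT = 5.41×10^7 × 3.527 = 1.91×10^8 J/m².

1.91×10^8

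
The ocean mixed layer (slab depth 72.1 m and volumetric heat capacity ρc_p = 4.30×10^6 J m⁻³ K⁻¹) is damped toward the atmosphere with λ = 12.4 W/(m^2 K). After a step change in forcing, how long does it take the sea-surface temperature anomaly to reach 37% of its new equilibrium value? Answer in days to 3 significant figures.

134 days

Areal heat capacity C = ρc_p × D = 4.30×10^6 × 72.1 = 3.10×10^8 J/(m^2 K).
τ = C / λ = 3.10×10^8 / 12.4 = 2.50×10^7 s.
Fraction reached: 1 − e^(−t/τ) = 0.37 ⇒ t = −τ ln(1 − 0.37) = τ × 0.462.
t = 1.16×10^7 s = 134 days.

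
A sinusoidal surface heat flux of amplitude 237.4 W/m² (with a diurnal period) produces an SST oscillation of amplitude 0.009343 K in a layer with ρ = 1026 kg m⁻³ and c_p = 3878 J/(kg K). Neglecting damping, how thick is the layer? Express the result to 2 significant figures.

88 m

ω = 2π / 86400 s = 7.27×10^-5 s⁻¹.
Required C = F₀ / (A ω) = 237.4 / (0.009343 × 7.27×10^-5) = 3.49×10^8 J/(m²·K).
D = C / (ρ c_p) = 3.49×10^8 / (1026 × 3878) = 87.8 m.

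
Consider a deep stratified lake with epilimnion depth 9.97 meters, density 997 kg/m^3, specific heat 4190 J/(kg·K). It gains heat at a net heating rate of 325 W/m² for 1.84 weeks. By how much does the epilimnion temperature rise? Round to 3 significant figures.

8.68 K

Areal heat capacity C = ρ c_p D = 997 × 4190 × 9.97 = 4.16×10^7 J m⁻² K⁻¹.
Net heat input Q = F Δt = 325 × (1.84 weeks × 6.048×10^5 s/week) = 3.62×10^8 J/m².
ΔT = Q / C = 3.62×10^8 / 4.16×10^7 = 8.68 K.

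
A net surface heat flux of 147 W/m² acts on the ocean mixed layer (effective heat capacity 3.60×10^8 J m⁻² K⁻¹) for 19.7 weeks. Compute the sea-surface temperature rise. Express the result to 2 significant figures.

4.9 K

Areal heat capacity C = 3.60×10^8 J m⁻² K⁻¹ (given).
Net heat input Q = F Δt = 147 × (19.7 weeks × 6.048×10^5 s/week) = 1.75×10^9 J/m².
ΔT = Q / C = 1.75×10^9 / 3.60×10^8 = 4.87 K.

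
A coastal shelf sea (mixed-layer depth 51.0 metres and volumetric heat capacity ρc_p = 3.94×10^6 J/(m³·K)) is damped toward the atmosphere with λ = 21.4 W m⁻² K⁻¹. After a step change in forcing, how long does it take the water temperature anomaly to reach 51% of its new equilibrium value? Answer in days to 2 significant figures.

78 days

Areal heat capacity C = ρc_p × D = 3.94×10^6 × 51.0 = 2.01×10^8 J/(m^2 K).
τ = C / λ = 2.01×10^8 / 21.4 = 9.39×10^6 s.
Fraction reached: 1 − e^(−t/τ) = 0.51 ⇒ t = −τ ln(1 − 0.51) = τ × 0.713.
t = 6.70×10^6 s = 77.5 days.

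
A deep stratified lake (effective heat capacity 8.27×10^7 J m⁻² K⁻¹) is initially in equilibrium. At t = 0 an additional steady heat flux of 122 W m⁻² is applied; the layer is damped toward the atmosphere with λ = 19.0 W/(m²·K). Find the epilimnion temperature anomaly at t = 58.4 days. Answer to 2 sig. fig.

Areal heat capacity C = 8.27×10^7 J m⁻² K⁻¹ (given).
τ = C / λ = 8.27×10^7 / 19.0 = 4.35×10^6 s.
Equilibrium anomaly ΔT_eq = F / λ = 122 / 19.0 = 6.42 K.
t = 58.4 days = 5.05×10^6 s, so t/τ = 1.16.
ΔT(t) = ΔT_eq (1 − e^(−t/τ)) = 6.42 × (1 − e^−1.16) = 4.41 K.

4.4 K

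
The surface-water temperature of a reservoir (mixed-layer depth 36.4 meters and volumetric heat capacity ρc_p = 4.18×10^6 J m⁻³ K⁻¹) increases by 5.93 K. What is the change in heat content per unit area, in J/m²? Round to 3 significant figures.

9.02×10^8

Areal heat capacity C = ρc_p × D = 4.18×10^6 × 36.4 = 1.52×10^8 J/(m²·K).
ΔQ = C ΔT = 1.52×10^8 × 5.93 = 9.02×10^8 J/m².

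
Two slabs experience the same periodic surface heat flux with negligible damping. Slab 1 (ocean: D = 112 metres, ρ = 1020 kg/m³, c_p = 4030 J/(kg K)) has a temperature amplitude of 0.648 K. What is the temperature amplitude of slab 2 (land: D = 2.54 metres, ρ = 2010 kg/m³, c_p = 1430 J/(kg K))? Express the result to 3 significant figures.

C_ocean = 4.60×10^8 J/(m²·K); C_land = 7.30×10^6 J/(m²·K).
A ∝ 1/C ⇒ A_land = A_ocean × C_ocean/C_land = 0.648 × 63.1 = 40.9 K.

40.9 K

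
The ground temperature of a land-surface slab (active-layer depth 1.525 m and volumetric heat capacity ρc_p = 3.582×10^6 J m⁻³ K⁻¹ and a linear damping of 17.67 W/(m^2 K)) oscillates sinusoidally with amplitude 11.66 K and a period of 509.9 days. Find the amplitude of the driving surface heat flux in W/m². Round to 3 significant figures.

206

Areal heat capacity C = ρc_p × D = 3.582×10^6 × 1.525 = 5.46×10^6 J/(m^2 K).
ω = 2π / 4.41×10^7 s = 1.43×10^-7 s⁻¹.
√((Cω)² + λ²) = √((0.779)² + 17.67²) = 17.7 W/(m²·K).
F₀ = A × √((Cω)²+λ²) = 11.66 × 17.7 = 206 W/m².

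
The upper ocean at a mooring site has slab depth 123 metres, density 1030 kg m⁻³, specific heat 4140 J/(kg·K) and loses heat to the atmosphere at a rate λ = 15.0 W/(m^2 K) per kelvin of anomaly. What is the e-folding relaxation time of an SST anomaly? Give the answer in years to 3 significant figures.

1.11 years

Areal heat capacity C = ρ c_p D = 1030 × 4140 × 123 = 5.24×10^8 J m⁻² K⁻¹.
Relaxation time τ = C / λ = 5.24×10^8 / 15.0 = 3.50×10^7 s.
In years: 3.50×10^7 s / (3.156×10^7 s/year) = 1.11 years.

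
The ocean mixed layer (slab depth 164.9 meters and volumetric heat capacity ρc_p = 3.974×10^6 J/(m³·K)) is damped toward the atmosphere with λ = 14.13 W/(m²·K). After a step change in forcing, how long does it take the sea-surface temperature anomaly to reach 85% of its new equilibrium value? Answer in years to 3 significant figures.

Areal heat capacity C = ρc_p × D = 3.974×10^6 × 164.9 = 6.55×10^8 J m⁻² K⁻¹.
τ = C / λ = 6.55×10^8 / 14.13 = 4.64×10^7 s.
Fraction reached: 1 − e^(−t/τ) = 0.85 ⇒ t = −τ ln(1 − 0.85) = τ × 1.90.
t = 8.80×10^7 s = 2.79 years.

2.79 years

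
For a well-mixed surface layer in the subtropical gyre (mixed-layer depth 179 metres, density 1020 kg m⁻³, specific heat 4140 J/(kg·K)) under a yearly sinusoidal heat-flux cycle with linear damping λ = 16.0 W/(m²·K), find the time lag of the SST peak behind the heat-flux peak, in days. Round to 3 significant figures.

Areal heat capacity C = ρ c_p D = 1020 × 4140 × 179 = 7.56×10^8 J/(m^2 K).
ω = 2π / 3.15×10^7 s = 1.99×10^-7 s⁻¹.
Phase lag φ = arctan(Cω/λ) = arctan(151/16.0) = 1.46 rad.
Time lag = φ / ω = 1.46 / 1.99×10^-7 = 7.35×10^6 s = 85.1 days.

85.1 days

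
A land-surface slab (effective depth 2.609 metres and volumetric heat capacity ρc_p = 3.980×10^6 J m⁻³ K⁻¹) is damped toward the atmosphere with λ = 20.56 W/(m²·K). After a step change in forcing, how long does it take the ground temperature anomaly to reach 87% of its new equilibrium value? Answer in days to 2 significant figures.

Areal heat capacity C = ρc_p × D = 3.980×10^6 × 2.609 = 1.04×10^7 J/(m^2 K).
τ = C / λ = 1.04×10^7 / 20.56 = 5.05×10^5 s.
Fraction reached: 1 − e^(−t/τ) = 0.87 ⇒ t = −τ ln(1 − 0.87) = τ × 2.04.
t = 1.03×10^6 s = 11.9 days.

12 days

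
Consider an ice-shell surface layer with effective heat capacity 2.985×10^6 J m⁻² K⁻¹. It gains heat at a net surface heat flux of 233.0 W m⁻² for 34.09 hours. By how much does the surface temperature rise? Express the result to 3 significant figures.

Areal heat capacity C = 2.985×10^6 J m⁻² K⁻¹ (given).
Net heat input Q = F Δt = 233.0 × (34.09 hours × 3600 s/hour) = 2.86×10^7 J/m².
ΔT = Q / C = 2.86×10^7 / 2.98×10^6 = 9.58 K.

9.58 K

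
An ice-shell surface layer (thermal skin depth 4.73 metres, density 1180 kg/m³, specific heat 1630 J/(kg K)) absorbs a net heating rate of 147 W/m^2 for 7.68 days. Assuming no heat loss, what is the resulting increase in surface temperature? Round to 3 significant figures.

Areal heat capacity C = ρ c_p D = 1180 × 1630 × 4.73 = 9.10×10^6 J/(m^2 K).
Net heat input Q = F Δt = 147 × (7.68 days × 86400 s/day) = 9.75×10^7 J/m².
ΔT = Q / C = 9.75×10^7 / 9.10×10^6 = 10.7 K.

10.7 K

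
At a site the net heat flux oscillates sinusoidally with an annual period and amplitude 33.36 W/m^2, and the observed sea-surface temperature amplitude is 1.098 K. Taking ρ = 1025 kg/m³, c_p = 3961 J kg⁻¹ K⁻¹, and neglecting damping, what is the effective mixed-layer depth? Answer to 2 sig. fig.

38 m

ω = 2π / 3.15×10^7 s = 1.99×10^-7 s⁻¹.
Required C = F₀ / (A ω) = 33.36 / (1.098 × 1.99×10^-7) = 1.52×10^8 J/(m²·K).
D = C / (ρ c_p) = 1.52×10^8 / (1025 × 3961) = 37.6 m.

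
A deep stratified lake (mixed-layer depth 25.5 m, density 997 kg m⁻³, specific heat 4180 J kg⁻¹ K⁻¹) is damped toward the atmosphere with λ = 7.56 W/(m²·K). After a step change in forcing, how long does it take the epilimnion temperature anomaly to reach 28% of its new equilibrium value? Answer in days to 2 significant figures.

53 days

Areal heat capacity C = ρ c_p D = 997 × 4180 × 25.5 = 1.06×10^8 J/(m^2 K).
τ = C / λ = 1.06×10^8 / 7.56 = 1.41×10^7 s.
Fraction reached: 1 − e^(−t/τ) = 0.28 ⇒ t = −τ ln(1 − 0.28) = τ × 0.329.
t = 4.62×10^6 s = 53.4 days.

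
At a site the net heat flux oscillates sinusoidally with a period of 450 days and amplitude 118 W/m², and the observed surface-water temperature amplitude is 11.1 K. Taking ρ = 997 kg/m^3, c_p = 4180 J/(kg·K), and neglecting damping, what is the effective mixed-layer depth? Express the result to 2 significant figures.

ω = 2π / 3.89×10^7 s = 1.62×10^-7 s⁻¹.
Required C = F₀ / (A ω) = 118 / (11.1 × 1.62×10^-7) = 6.58×10^7 J/(m²·K).
D = C / (ρ c_p) = 6.58×10^7 / (997 × 4180) = 15.8 m.

16 m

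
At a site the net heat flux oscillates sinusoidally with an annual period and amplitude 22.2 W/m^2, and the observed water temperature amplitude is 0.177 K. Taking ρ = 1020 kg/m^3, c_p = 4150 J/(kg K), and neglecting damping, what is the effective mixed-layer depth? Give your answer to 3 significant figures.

149 m

ω = 2π / 3.15×10^7 s = 1.99×10^-7 s⁻¹.
Required C = F₀ / (A ω) = 22.2 / (0.177 × 1.99×10^-7) = 6.30×10^8 J/(m²·K).
D = C / (ρ c_p) = 6.30×10^8 / (1020 × 4150) = 149 m.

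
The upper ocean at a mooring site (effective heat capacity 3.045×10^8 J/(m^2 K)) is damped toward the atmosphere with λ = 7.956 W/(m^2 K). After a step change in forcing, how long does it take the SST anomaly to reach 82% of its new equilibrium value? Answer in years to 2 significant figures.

2.1 years

Areal heat capacity C = 3.045×10^8 J/(m^2 K) (given).
τ = C / λ = 3.04×10^8 / 7.956 = 3.83×10^7 s.
Fraction reached: 1 − e^(−t/τ) = 0.82 ⇒ t = −τ ln(1 − 0.82) = τ × 1.71.
t = 6.56×10^7 s = 2.08 years.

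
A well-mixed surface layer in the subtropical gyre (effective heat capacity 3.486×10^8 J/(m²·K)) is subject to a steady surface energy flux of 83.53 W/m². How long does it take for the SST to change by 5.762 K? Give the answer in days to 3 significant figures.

Areal heat capacity C = 3.486×10^8 J/(m²·K) (given).
Time required: Δt = C ΔT / F = 3.49×10^8 × 5.762 / 83.53 = 2.40×10^7 s.
In days: 2.40×10^7 s / (86400 s/day) = 278 days.

278 days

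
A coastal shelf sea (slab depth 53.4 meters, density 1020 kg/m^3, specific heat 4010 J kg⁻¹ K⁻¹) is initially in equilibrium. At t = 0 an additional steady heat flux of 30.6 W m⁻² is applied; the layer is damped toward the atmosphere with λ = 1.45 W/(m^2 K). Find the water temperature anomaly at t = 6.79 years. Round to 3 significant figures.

16.0 K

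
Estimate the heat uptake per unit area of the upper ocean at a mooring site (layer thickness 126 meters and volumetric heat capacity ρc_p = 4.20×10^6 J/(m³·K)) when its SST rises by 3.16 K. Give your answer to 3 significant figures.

Areal heat capacity C = ρc_p × D = 4.20×10^6 × 126 = 5.29×10^8 J/(m^2 K).
ΔQ = C ΔT = 5.29×10^8 × 3.16 = 1.67×10^9 J/m².

1.67×10^9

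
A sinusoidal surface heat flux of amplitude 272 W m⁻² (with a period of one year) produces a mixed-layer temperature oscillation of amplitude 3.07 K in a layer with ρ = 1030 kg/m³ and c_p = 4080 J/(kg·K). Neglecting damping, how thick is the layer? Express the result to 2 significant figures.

110 m

ω = 2π / 3.15×10^7 s = 1.99×10^-7 s⁻¹.
Required C = F₀ / (A ω) = 272 / (3.07 × 1.99×10^-7) = 4.45×10^8 J/(m²·K).
D = C / (ρ c_p) = 4.45×10^8 / (1030 × 4080) = 106 m.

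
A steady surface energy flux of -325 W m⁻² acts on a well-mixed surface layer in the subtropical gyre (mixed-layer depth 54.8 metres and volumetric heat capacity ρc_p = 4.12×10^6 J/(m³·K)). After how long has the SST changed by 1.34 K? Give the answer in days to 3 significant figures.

10.8 days

Areal heat capacity C = ρc_p × D = 4.12×10^6 × 54.8 = 2.26×10^8 J/(m²·K).
Time required: Δt = C ΔT / F = 2.26×10^8 × -1.34 / -325 = 9.31×10^5 s.
In days: 9.31×10^5 s / (86400 s/day) = 10.8 days.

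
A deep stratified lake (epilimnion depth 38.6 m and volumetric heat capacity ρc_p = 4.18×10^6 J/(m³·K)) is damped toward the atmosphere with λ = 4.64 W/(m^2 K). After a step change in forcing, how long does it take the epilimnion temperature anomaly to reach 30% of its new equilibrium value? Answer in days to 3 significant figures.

144 days

Areal heat capacity C = ρc_p × D = 4.18×10^6 × 38.6 = 1.61×10^8 J m⁻² K⁻¹.
τ = C / λ = 1.61×10^8 / 4.64 = 3.48×10^7 s.
Fraction reached: 1 − e^(−t/τ) = 0.30 ⇒ t = −τ ln(1 − 0.30) = τ × 0.357.
t = 1.24×10^7 s = 144 days.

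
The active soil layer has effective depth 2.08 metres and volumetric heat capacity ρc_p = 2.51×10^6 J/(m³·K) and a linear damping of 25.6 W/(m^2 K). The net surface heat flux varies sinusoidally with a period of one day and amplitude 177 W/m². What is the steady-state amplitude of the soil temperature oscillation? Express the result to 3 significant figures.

Areal heat capacity C = ρc_p × D = 2.51×10^6 × 2.08 = 5.22×10^6 J/(m^2 K).
Angular frequency ω = 2π / T = 2π / 86400 s = 7.27×10^-5 s⁻¹.
√((Cω)² + λ²) = √((380)² + 25.6²) = 381 W/(m²·K).
Amplitude A = F₀ / √((Cω)²+λ²) = 177 / 381 = 0.465 K.

0.465 K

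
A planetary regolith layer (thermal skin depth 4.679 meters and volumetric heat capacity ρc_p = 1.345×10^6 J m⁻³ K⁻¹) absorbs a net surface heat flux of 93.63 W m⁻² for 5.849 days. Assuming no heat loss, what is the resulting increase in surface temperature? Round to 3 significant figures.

7.52 K

Areal heat capacity C = ρc_p × D = 1.345×10^6 × 4.679 = 6.29×10^6 J m⁻² K⁻¹.
Net heat input Q = F Δt = 93.63 × (5.849 days × 86400 s/day) = 4.73×10^7 J/m².
ΔT = Q / C = 4.73×10^7 / 6.29×10^6 = 7.52 K.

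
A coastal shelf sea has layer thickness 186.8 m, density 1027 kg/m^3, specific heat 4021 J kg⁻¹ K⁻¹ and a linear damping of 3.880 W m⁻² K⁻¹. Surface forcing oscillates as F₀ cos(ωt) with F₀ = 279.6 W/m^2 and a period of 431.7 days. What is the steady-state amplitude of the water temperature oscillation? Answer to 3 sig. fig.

2.15 K

Areal heat capacity C = ρ c_p D = 1027 × 4021 × 186.8 = 7.71×10^8 J/(m^2 K).
Angular frequency ω = 2π / T = 2π / 3.73×10^7 s = 1.68×10^-7 s⁻¹.
√((Cω)² + λ²) = √((130)² + 3.880²) = 130 W/(m²·K).
Amplitude A = F₀ / √((Cω)²+λ²) = 279.6 / 130 = 2.15 K.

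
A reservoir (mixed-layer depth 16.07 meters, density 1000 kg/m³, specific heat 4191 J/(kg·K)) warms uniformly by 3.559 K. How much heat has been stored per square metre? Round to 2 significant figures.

2.4×10^8

Areal heat capacity C = ρ c_p D = 1000 × 4191 × 16.07 = 6.73×10^7 J/(m²·K).
ΔQ = C ΔT = 6.73×10^7 × 3.559 = 2.40×10^8 J/m².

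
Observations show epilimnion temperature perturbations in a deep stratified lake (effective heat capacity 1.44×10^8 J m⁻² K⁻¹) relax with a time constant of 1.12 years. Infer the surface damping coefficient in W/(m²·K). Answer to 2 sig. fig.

Areal heat capacity C = 1.44×10^8 J m⁻² K⁻¹ (given).
τ = 1.12 years = 3.53×10^7 s.
λ = C / τ = 1.44×10^8 / 3.53×10^7 = 4.07 W/(m²·K).

4.1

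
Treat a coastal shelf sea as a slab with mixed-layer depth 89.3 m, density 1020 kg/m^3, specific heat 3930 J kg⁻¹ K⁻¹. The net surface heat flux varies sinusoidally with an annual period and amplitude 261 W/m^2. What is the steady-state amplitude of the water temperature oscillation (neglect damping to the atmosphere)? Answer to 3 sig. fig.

3.66 K

Areal heat capacity C = ρ c_p D = 1020 × 3930 × 89.3 = 3.58×10^8 J/(m^2 K).
Angular frequency ω = 2π / T = 2π / 3.15×10^7 s = 1.99×10^-7 s⁻¹.
Cω = 3.58×10^8 × 1.99×10^-7 = 71.3 W/(m²·K).
Amplitude A = F₀ / (Cω) = 261 / 71.3 = 3.66 K.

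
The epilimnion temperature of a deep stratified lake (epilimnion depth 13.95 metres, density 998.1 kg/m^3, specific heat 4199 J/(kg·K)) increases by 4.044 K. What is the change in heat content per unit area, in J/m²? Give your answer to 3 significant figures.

Areal heat capacity C = ρ c_p D = 998.1 × 4199 × 13.95 = 5.85×10^7 J/(m^2 K).
ΔQ = C ΔT = 5.85×10^7 × 4.044 = 2.36×10^8 J/m².

2.36×10^8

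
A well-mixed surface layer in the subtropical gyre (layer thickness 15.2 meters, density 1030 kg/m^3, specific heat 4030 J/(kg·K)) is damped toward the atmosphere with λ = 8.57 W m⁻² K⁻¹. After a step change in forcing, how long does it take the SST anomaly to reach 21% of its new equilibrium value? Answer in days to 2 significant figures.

20 days

Areal heat capacity C = ρ c_p D = 1030 × 4030 × 15.2 = 6.31×10^7 J m⁻² K⁻¹.
τ = C / λ = 6.31×10^7 / 8.57 = 7.36×10^6 s.
Fraction reached: 1 − e^(−t/τ) = 0.21 ⇒ t = −τ ln(1 − 0.21) = τ × 0.236.
t = 1.74×10^6 s = 20.1 days.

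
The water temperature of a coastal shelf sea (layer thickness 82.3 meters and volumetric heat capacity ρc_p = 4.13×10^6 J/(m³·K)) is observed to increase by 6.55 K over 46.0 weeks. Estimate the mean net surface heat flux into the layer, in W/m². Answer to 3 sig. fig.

Areal heat capacity C = ρc_p × D = 4.13×10^6 × 82.3 = 3.40×10^8 J/(m²·K).
Required heat per unit area: Q = C ΔT = 3.40×10^8 × 6.55 = 2.23×10^9 J/m².
Flux F = Q / Δt = 2.23×10^9 / 2.78×10^7 s = 80.0 W/m².

80.0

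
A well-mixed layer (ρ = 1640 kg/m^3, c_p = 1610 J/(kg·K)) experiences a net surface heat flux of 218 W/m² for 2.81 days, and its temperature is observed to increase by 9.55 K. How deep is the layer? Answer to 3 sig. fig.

2.10 m

Heat input Q = F Δt = 218 × 2.43×10^5 s = 5.29×10^7 J/m².
Required areal heat capacity C = Q / ΔT = 5.54×10^6 J/(m²·K).
Depth D = C / (ρ c_p) = 5.54×10^6 / (1640 × 1610) = 2.10 m.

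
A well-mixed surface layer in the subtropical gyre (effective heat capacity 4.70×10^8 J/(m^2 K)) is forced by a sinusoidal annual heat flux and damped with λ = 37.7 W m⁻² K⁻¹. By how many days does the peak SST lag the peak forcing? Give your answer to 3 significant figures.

Areal heat capacity C = 4.70×10^8 J/(m^2 K) (given).
ω = 2π / 3.15×10^7 s = 1.99×10^-7 s⁻¹.
Phase lag φ = arctan(Cω/λ) = arctan(93.6/37.7) = 1.19 rad.
Time lag = φ / ω = 1.19 / 1.99×10^-7 = 5.96×10^6 s = 69.0 days.

69.0 days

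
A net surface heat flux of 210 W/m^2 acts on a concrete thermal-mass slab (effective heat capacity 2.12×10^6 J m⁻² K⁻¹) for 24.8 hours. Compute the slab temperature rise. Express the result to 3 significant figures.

8.84 K

Areal heat capacity C = 2.12×10^6 J m⁻² K⁻¹ (given).
Net heat input Q = F Δt = 210 × (24.8 hours × 3600 s/hour) = 1.87×10^7 J/m².
ΔT = Q / C = 1.87×10^7 / 2.12×10^6 = 8.84 K.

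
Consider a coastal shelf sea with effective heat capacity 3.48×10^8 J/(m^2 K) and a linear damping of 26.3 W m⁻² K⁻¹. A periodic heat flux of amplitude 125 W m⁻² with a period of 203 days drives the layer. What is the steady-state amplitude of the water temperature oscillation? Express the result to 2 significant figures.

Areal heat capacity C = 3.48×10^8 J/(m^2 K) (given).
Angular frequency ω = 2π / T = 2π / 1.75×10^7 s = 3.58×10^-7 s⁻¹.
√((Cω)² + λ²) = √((125)² + 26.3²) = 127 W/(m²·K).
Amplitude A = F₀ / √((Cω)²+λ²) = 125 / 127 = 0.981 K.

0.98 K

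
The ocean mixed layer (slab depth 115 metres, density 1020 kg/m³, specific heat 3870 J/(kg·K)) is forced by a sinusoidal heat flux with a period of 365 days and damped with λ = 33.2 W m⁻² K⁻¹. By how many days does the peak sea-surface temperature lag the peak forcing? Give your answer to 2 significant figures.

Areal heat capacity C = ρ c_p D = 1020 × 3870 × 115 = 4.54×10^8 J/(m^2 K).
ω = 2π / 3.15×10^7 s = 1.99×10^-7 s⁻¹.
Phase lag φ = arctan(Cω/λ) = arctan(90.4/33.2) = 1.22 rad.
Time lag = φ / ω = 1.22 / 1.99×10^-7 = 6.12×10^6 s = 70.8 days.

71 days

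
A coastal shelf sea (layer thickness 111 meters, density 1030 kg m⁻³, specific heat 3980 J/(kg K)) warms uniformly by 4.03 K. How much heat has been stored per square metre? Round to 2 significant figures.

Areal heat capacity C = ρ c_p D = 1030 × 3980 × 111 = 4.55×10^8 J m⁻² K⁻¹.
ΔQ = C ΔT = 4.55×10^8 × 4.03 = 1.83×10^9 J/m².

1.8×10^9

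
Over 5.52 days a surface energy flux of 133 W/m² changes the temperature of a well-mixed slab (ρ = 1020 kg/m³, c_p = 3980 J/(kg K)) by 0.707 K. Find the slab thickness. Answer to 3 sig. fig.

Heat input Q = F Δt = 133 × 4.77×10^5 s = 6.34×10^7 J/m².
Required areal heat capacity C = Q / ΔT = 8.97×10^7 J/(m²·K).
Depth D = C / (ρ c_p) = 8.97×10^7 / (1020 × 3980) = 22.1 m.

22.1 m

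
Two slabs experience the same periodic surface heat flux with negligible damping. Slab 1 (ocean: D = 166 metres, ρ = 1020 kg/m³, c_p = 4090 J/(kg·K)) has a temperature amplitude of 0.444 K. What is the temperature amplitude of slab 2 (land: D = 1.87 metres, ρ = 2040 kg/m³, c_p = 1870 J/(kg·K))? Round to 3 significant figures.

C_ocean = 6.93×10^8 J/(m²·K); C_land = 7.13×10^6 J/(m²·K).
A ∝ 1/C ⇒ A_land = A_ocean × C_ocean/C_land = 0.444 × 97.1 = 43.1 K.

43.1 K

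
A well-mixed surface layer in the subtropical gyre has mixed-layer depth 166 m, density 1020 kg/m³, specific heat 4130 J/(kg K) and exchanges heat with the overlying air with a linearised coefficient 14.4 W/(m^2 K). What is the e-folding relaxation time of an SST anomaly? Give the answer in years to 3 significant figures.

1.54 years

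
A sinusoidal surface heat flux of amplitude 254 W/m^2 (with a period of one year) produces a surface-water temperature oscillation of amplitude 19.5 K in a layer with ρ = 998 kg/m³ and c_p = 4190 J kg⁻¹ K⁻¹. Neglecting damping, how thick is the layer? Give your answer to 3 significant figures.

ω = 2π / 3.15×10^7 s = 1.99×10^-7 s⁻¹.
Required C = F₀ / (A ω) = 254 / (19.5 × 1.99×10^-7) = 6.54×10^7 J/(m²·K).
D = C / (ρ c_p) = 6.54×10^7 / (998 × 4190) = 15.6 m.

15.6 m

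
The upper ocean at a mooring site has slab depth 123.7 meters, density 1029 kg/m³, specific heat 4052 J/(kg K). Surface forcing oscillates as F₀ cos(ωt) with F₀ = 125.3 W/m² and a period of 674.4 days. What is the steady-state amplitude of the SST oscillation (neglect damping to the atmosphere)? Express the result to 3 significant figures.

2.25 K

Areal heat capacity C = ρ c_p D = 1029 × 4052 × 123.7 = 5.16×10^8 J/(m²·K).
Angular frequency ω = 2π / T = 2π / 5.83×10^7 s = 1.08×10^-7 s⁻¹.
Cω = 5.16×10^8 × 1.08×10^-7 = 55.6 W/(m²·K).
Amplitude A = F₀ / (Cω) = 125.3 / 55.6 = 2.25 K.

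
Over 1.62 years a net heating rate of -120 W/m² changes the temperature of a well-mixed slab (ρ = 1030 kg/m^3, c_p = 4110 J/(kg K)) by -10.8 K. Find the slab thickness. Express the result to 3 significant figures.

134 m

Heat input Q = F Δt = -120 × 5.11×10^7 s = -6.13×10^9 J/m².
Required areal heat capacity C = Q / ΔT = 5.68×10^8 J/(m²·K).
Depth D = C / (ρ c_p) = 5.68×10^8 / (1030 × 4110) = 134 m.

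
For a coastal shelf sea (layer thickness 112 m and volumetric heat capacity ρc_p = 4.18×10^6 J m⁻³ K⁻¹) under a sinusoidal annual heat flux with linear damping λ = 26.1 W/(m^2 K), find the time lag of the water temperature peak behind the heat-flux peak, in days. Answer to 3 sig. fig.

Areal heat capacity C = ρc_p × D = 4.18×10^6 × 112 = 4.68×10^8 J/(m^2 K).
ω = 2π / 3.15×10^7 s = 1.99×10^-7 s⁻¹.
Phase lag φ = arctan(Cω/λ) = arctan(93.3/26.1) = 1.30 rad.
Time lag = φ / ω = 1.30 / 1.99×10^-7 = 6.51×10^6 s = 75.4 days.

75.4 days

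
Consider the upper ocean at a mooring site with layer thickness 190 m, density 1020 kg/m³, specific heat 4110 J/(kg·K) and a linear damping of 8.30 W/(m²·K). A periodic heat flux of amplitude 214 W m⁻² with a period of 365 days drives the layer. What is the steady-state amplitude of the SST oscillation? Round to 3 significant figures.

1.35 K

Areal heat capacity C = ρ c_p D = 1020 × 4110 × 190 = 7.97×10^8 J m⁻² K⁻¹.
Angular frequency ω = 2π / T = 2π / 3.15×10^7 s = 1.99×10^-7 s⁻¹.
√((Cω)² + λ²) = √((159)² + 8.30²) = 159 W/(m²·K).
Amplitude A = F₀ / √((Cω)²+λ²) = 214 / 159 = 1.35 K.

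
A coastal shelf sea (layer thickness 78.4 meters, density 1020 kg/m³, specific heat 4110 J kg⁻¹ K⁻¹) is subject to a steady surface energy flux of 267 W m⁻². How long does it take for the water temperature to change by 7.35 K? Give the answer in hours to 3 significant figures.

Areal heat capacity C = ρ c_p D = 1020 × 4110 × 78.4 = 3.29×10^8 J/(m²·K).
Time required: Δt = C ΔT / F = 3.29×10^8 × 7.35 / 267 = 9.05×10^6 s.
In hours: 9.05×10^6 s / (3600 s/hour) = 2510 hours.

2510 hours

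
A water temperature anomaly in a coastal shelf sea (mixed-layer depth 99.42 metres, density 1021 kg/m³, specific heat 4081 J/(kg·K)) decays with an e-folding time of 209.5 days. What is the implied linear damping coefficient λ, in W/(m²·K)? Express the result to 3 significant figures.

Areal heat capacity C = ρ c_p D = 1021 × 4081 × 99.42 = 4.14×10^8 J m⁻² K⁻¹.
τ = 209.5 days = 1.81×10^7 s.
λ = C / τ = 4.14×10^8 / 1.81×10^7 = 22.9 W/(m²·K).

22.9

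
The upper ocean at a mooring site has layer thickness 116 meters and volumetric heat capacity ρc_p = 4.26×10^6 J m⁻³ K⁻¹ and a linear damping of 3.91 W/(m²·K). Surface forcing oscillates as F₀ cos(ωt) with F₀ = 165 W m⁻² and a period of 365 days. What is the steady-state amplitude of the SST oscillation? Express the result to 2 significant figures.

1.7 K

Areal heat capacity C = ρc_p × D = 4.26×10^6 × 116 = 4.94×10^8 J/(m^2 K).
Angular frequency ω = 2π / T = 2π / 3.15×10^7 s = 1.99×10^-7 s⁻¹.
√((Cω)² + λ²) = √((98.5)² + 3.91²) = 98.5 W/(m²·K).
Amplitude A = F₀ / √((Cω)²+λ²) = 165 / 98.5 = 1.67 K.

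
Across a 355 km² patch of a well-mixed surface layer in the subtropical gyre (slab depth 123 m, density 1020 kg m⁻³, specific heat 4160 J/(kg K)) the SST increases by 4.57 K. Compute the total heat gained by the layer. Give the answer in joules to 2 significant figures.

8.5×10^17 J

Areal heat capacity C = ρ c_p D = 1020 × 4160 × 123 = 5.22×10^8 J m⁻² K⁻¹.
Heat per unit area: q = C ΔT = 5.22×10^8 × 4.57 = 2.39×10^9 J/m².
Total heat: Q = q × A = 2.39×10^9 × (355 × 10⁶ m²) = 8.47×10^17 J.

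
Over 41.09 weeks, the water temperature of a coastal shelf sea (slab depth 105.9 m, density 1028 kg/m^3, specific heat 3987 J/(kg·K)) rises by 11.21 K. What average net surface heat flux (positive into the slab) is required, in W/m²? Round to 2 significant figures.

200

Areal heat capacity C = ρ c_p D = 1028 × 3987 × 105.9 = 4.34×10^8 J m⁻² K⁻¹.
Required heat per unit area: Q = C ΔT = 4.34×10^8 × 11.21 = 4.87×10^9 J/m².
Flux F = Q / Δt = 4.87×10^9 / 2.49×10^7 s = 196 W/m².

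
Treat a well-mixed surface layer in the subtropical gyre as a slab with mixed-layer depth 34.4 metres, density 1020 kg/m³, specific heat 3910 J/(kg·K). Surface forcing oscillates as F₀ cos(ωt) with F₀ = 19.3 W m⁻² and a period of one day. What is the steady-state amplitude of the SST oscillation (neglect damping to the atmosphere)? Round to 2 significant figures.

Areal heat capacity C = ρ c_p D = 1020 × 3910 × 34.4 = 1.37×10^8 J m⁻² K⁻¹.
Angular frequency ω = 2π / T = 2π / 86400 s = 7.27×10^-5 s⁻¹.
Cω = 1.37×10^8 × 7.27×10^-5 = 9980 W/(m²·K).
Amplitude A = F₀ / (Cω) = 19.3 / 9980 = 0.00193 K.

0.0019 K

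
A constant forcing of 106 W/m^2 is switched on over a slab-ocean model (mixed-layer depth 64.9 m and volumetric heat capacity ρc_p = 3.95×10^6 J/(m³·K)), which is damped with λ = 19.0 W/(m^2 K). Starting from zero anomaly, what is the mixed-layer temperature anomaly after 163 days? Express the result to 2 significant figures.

3.6 K

Areal heat capacity C = ρc_p × D = 3.95×10^6 × 64.9 = 2.56×10^8 J m⁻² K⁻¹.
τ = C / λ = 2.56×10^8 / 19.0 = 1.35×10^7 s.
Equilibrium anomaly ΔT_eq = F / λ = 106 / 19.0 = 5.58 K.
t = 163 days = 1.41×10^7 s, so t/τ = 1.04.
ΔT(t) = ΔT_eq (1 − e^(−t/τ)) = 5.58 × (1 − e^−1.04) = 3.61 K.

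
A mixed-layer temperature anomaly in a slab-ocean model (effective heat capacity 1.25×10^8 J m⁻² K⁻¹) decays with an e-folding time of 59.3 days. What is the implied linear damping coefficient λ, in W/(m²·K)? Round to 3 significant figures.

Areal heat capacity C = 1.25×10^8 J m⁻² K⁻¹ (given).
τ = 59.3 days = 5.12×10^6 s.
λ = C / τ = 1.25×10^8 / 5.12×10^6 = 24.4 W/(m²·K).

24.4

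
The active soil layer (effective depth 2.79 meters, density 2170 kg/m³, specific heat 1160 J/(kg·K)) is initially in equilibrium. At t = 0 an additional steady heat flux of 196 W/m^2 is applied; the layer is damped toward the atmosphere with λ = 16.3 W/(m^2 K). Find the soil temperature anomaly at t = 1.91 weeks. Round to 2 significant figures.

11 K

Areal heat capacity C = ρ c_p D = 2170 × 1160 × 2.79 = 7.02×10^6 J/(m²·K).
τ = C / λ = 7.02×10^6 / 16.3 = 4.31×10^5 s.
Equilibrium anomaly ΔT_eq = F / λ = 196 / 16.3 = 12.0 K.
t = 1.91 weeks = 1.16×10^6 s, so t/τ = 2.68.
ΔT(t) = ΔT_eq (1 − e^(−t/τ)) = 12.0 × (1 − e^−2.68) = 11.2 K.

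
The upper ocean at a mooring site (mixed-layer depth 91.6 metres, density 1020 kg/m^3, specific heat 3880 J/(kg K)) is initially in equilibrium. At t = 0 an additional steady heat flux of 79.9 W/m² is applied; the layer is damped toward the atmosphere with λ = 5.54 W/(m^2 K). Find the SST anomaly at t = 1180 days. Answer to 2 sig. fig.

11 K

Areal heat capacity C = ρ c_p D = 1020 × 3880 × 91.6 = 3.63×10^8 J m⁻² K⁻¹.
τ = C / λ = 3.63×10^8 / 5.54 = 6.54×10^7 s.
Equilibrium anomaly ΔT_eq = F / λ = 79.9 / 5.54 = 14.4 K.
t = 1180 days = 1.02×10^8 s, so t/τ = 1.56.
ΔT(t) = ΔT_eq (1 − e^(−t/τ)) = 14.4 × (1 − e^−1.56) = 11.4 K.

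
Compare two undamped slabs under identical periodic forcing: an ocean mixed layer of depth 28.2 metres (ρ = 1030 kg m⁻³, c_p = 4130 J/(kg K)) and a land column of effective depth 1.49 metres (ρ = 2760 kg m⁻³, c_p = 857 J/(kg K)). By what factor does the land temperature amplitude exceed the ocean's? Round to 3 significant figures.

C_ocean = 1030 × 4130 × 28.2 = 1.20×10^8 J/(m²·K).
C_land = 2760 × 857 × 1.49 = 3.52×10^6 J/(m²·K).
Undamped amplitude ∝ 1/C, so A_land/A_ocean = C_ocean/C_land = 34.0.

34.0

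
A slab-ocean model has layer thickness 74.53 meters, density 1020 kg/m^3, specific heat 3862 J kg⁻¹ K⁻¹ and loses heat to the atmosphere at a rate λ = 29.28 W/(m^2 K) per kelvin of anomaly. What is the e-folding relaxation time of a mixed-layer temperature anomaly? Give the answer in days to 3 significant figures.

116 days

Areal heat capacity C = ρ c_p D = 1020 × 3862 × 74.53 = 2.94×10^8 J/(m^2 K).
Relaxation time τ = C / λ = 2.94×10^8 / 29.28 = 1.00×10^7 s.
In days: 1.00×10^7 s / (86400 s/day) = 116 days.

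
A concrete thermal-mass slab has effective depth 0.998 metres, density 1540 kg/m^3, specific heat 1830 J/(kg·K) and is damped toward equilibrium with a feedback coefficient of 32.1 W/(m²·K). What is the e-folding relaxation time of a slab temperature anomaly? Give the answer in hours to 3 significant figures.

Areal heat capacity C = ρ c_p D = 1540 × 1830 × 0.998 = 2.81×10^6 J m⁻² K⁻¹.
Relaxation time τ = C / λ = 2.81×10^6 / 32.1 = 87600 s.
In hours: 87600 s / (3600 s/hour) = 24.3 hours.

24.3 hours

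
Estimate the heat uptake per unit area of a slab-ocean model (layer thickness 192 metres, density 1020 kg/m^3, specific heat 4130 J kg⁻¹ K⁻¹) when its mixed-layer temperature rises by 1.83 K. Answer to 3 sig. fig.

1.48×10^9

Areal heat capacity C = ρ c_p D = 1020 × 4130 × 192 = 8.09×10^8 J m⁻² K⁻¹.
ΔQ = C ΔT = 8.09×10^8 × 1.83 = 1.48×10^9 J/m².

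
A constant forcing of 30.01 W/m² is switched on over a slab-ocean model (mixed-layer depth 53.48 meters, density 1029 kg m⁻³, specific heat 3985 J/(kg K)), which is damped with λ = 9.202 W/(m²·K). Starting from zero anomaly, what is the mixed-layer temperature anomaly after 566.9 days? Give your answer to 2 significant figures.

2.8 K

Areal heat capacity C = ρ c_p D = 1029 × 3985 × 53.48 = 2.19×10^8 J m⁻² K⁻¹.
τ = C / λ = 2.19×10^8 / 9.202 = 2.38×10^7 s.
Equilibrium anomaly ΔT_eq = F / λ = 30.01 / 9.202 = 3.26 K.
t = 566.9 days = 4.90×10^7 s, so t/τ = 2.06.
ΔT(t) = ΔT_eq (1 − e^(−t/τ)) = 3.26 × (1 − e^−2.06) = 2.84 K.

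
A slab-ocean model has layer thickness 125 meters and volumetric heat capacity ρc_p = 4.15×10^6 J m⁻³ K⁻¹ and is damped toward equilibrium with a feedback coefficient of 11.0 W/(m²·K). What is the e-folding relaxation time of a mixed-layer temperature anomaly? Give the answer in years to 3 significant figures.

1.49 years

Areal heat capacity C = ρc_p × D = 4.15×10^6 × 125 = 5.19×10^8 J/(m^2 K).
Relaxation time τ = C / λ = 5.19×10^8 / 11.0 = 4.72×10^7 s.
In years: 4.72×10^7 s / (3.156×10^7 s/year) = 1.49 years.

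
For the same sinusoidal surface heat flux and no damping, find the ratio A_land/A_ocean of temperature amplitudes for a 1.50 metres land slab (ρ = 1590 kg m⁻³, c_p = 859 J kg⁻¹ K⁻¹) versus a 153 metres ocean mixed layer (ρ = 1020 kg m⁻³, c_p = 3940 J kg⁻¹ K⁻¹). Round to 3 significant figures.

300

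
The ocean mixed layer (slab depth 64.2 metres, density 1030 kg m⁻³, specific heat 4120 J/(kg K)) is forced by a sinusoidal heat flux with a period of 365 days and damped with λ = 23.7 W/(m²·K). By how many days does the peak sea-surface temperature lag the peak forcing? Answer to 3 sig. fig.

67.3 days

Areal heat capacity C = ρ c_p D = 1030 × 4120 × 64.2 = 2.72×10^8 J/(m^2 K).
ω = 2π / 3.15×10^7 s = 1.99×10^-7 s⁻¹.
Phase lag φ = arctan(Cω/λ) = arctan(54.3/23.7) = 1.16 rad.
Time lag = φ / ω = 1.16 / 1.99×10^-7 = 5.82×10^6 s = 67.3 days.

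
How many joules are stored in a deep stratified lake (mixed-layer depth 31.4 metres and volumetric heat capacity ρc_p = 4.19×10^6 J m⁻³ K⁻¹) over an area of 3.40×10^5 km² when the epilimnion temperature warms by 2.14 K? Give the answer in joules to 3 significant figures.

Areal heat capacity C = ρc_p × D = 4.19×10^6 × 31.4 = 1.32×10^8 J/(m²·K).
Heat per unit area: q = C ΔT = 1.32×10^8 × 2.14 = 2.82×10^8 J/m².
Total heat: Q = q × A = 2.82×10^8 × (3.40×10^5 × 10⁶ m²) = 9.57×10^19 J.

9.57×10^19 J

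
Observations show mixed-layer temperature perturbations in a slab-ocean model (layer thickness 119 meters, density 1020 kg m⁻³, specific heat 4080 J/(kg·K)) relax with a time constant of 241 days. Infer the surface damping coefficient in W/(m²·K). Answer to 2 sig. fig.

Areal heat capacity C = ρ c_p D = 1020 × 4080 × 119 = 4.95×10^8 J m⁻² K⁻¹.
τ = 241 days = 2.08×10^7 s.
λ = C / τ = 4.95×10^8 / 2.08×10^7 = 23.8 W/(m²·K).

24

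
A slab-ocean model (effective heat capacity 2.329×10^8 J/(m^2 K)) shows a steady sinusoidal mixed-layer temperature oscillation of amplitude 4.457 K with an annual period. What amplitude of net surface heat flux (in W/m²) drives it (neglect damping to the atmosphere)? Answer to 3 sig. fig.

Areal heat capacity C = 2.329×10^8 J/(m^2 K) (given).
ω = 2π / 3.15×10^7 s = 1.99×10^-7 s⁻¹.
Cω = 2.33×10^8 × 1.99×10^-7 = 46.4 W/(m²·K).
F₀ = A × Cω = 4.457 × 46.4 = 207 W/m².

207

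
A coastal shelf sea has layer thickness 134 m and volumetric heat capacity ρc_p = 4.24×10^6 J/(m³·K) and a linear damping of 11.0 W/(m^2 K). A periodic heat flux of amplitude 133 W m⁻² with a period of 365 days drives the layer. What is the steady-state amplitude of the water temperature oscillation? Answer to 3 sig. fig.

1.17 K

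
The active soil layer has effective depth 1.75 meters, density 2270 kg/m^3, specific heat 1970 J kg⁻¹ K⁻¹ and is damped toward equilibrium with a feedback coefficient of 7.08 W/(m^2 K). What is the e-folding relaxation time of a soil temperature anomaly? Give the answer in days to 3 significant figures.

Areal heat capacity C = ρ c_p D = 2270 × 1970 × 1.75 = 7.83×10^6 J/(m²·K).
Relaxation time τ = C / λ = 7.83×10^6 / 7.08 = 1.11×10^6 s.
In days: 1.11×10^6 s / (86400 s/day) = 12.8 days.

12.8 days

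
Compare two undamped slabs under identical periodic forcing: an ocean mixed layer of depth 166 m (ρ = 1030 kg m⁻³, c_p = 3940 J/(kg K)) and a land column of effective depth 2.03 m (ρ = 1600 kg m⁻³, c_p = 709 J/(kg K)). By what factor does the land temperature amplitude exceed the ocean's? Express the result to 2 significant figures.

C_ocean = 1030 × 3940 × 166 = 6.74×10^8 J/(m²·K).
C_land = 1600 × 709 × 2.03 = 2.30×10^6 J/(m²·K).
Undamped amplitude ∝ 1/C, so A_land/A_ocean = C_ocean/C_land = 293.

290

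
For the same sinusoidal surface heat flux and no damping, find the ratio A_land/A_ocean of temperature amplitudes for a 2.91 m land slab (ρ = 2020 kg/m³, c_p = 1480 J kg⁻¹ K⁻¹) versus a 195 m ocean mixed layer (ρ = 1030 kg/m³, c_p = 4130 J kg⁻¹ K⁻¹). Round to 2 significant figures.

95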